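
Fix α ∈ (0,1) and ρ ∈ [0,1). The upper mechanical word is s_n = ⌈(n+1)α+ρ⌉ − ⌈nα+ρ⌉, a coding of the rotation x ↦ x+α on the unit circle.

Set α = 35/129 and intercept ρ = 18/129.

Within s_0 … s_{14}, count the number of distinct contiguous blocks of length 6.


7

t_n = ⌈(n·35+18)/129⌉ for n = 0 … 15:
  n=0…9: ⌈18/129⌉=1 ⌈53/129⌉=1 ⌈88/129⌉=1 ⌈123/129⌉=1 ⌈158/129⌉=2 ⌈193/129⌉=2 ⌈228/129⌉=2 ⌈263/129⌉=3 ⌈298/129⌉=3 ⌈333/129⌉=3
  n=10…15: ⌈368/129⌉=3 ⌈403/129⌉=4 ⌈438/129⌉=4 ⌈473/129⌉=4 ⌈508/129⌉=4 ⌈543/129⌉=5
s_n = t_(n+1) − t_n for n = 0 … 14 gives
prefix = 000100100010001
slide a length-6 window over [0..5] … [9..14] (10 windows); first occurrence of each distinct factor:
  [  0..  5] 000100
  [  1..  6] 001001
  [  2..  7] 010010
  [  3..  8] 100100
  [  4..  9] 001000
  [  5.. 10] 010001
  [  6.. 11] 100010
  (the other 3 windows repeat one of these)
distinct factors: {000100, 001000, 001001, 010001, 010010, 100010, 100100}
count = 7  (Sturmian bound for length 6 is 7)


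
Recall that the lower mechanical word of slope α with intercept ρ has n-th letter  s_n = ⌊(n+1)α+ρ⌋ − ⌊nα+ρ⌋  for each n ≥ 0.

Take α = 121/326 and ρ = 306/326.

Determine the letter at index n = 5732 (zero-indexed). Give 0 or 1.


0

(n+1)α + ρ = (5733·121 + 306) / 326 = 693999/326
nα + ρ     = (5732·121 + 306) / 326 = 693878/326
⌊693999/326⌋ = 2128,  ⌊693878/326⌋ = 2128
s_{5732} = 2128 − 2128 = 0


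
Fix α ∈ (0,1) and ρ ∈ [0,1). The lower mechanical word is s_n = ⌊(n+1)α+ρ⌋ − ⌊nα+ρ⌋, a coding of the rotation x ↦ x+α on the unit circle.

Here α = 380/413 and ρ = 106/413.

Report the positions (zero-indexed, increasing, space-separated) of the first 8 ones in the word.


n=0: ⌊486/413⌋−⌊106/413⌋ = 1−0 = 1  ← one
n=1: ⌊866/413⌋−⌊486/413⌋ = 2−1 = 1  ← one
n=2: ⌊1246/413⌋−⌊866/413⌋ = 3−2 = 1  ← one
n=3: ⌊1626/413⌋−⌊1246/413⌋ = 3−3 = 0
n=4: ⌊2006/413⌋−⌊1626/413⌋ = 4−3 = 1  ← one
n=5: ⌊2386/413⌋−⌊2006/413⌋ = 5−4 = 1  ← one
n=6: ⌊2766/413⌋−⌊2386/413⌋ = 6−5 = 1  ← one
n=7: ⌊3146/413⌋−⌊2766/413⌋ = 7−6 = 1  ← one
n=8: ⌊3526/413⌋−⌊3146/413⌋ = 8−7 = 1  ← one
positions of the first 8 ones: 0 1 2 4 5 6 7 8

0 1 2 4 5 6 7 8


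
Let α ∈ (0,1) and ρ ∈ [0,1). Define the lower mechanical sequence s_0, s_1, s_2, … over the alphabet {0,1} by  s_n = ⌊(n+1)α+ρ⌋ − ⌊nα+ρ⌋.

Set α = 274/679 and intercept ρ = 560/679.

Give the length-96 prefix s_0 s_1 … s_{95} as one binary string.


101001010010100101001010010100101001010010100101010010100101001010010100101001010010100101001010

n=0: ⌊(1·274+560)/679⌋ − ⌊(0·274+560)/679⌋ = ⌊834/679⌋ − ⌊560/679⌋ = 1 − 0 = 1
n=1: ⌊(2·274+560)/679⌋ − ⌊(1·274+560)/679⌋ = ⌊1108/679⌋ − ⌊834/679⌋ = 1 − 1 = 0
n=2: ⌊(3·274+560)/679⌋ − ⌊(2·274+560)/679⌋ = ⌊1382/679⌋ − ⌊1108/679⌋ = 2 − 1 = 1
n=3: ⌊(4·274+560)/679⌋ − ⌊(3·274+560)/679⌋ = ⌊1656/679⌋ − ⌊1382/679⌋ = 2 − 2 = 0
n=4: ⌊(5·274+560)/679⌋ − ⌊(4·274+560)/679⌋ = ⌊1930/679⌋ − ⌊1656/679⌋ = 2 − 2 = 0
n=5: ⌊(6·274+560)/679⌋ − ⌊(5·274+560)/679⌋ = ⌊2204/679⌋ − ⌊1930/679⌋ = 3 − 2 = 1
n=6: ⌊(7·274+560)/679⌋ − ⌊(6·274+560)/679⌋ = ⌊2478/679⌋ − ⌊2204/679⌋ = 3 − 3 = 0
n=7: ⌊(8·274+560)/679⌋ − ⌊(7·274+560)/679⌋ = ⌊2752/679⌋ − ⌊2478/679⌋ = 4 − 3 = 1
n=8: ⌊(9·274+560)/679⌋ − ⌊(8·274+560)/679⌋ = ⌊3026/679⌋ − ⌊2752/679⌋ = 4 − 4 = 0
n=9: ⌊(10·274+560)/679⌋ − ⌊(9·274+560)/679⌋ = ⌊3300/679⌋ − ⌊3026/679⌋ = 4 − 4 = 0
n=10: ⌊(11·274+560)/679⌋ − ⌊(10·274+560)/679⌋ = ⌊3574/679⌋ − ⌊3300/679⌋ = 5 − 4 = 1
n=11: ⌊(12·274+560)/679⌋ − ⌊(11·274+560)/679⌋ = ⌊3848/679⌋ − ⌊3574/679⌋ = 5 − 5 = 0
n=12: ⌊(13·274+560)/679⌋ − ⌊(12·274+560)/679⌋ = ⌊4122/679⌋ − ⌊3848/679⌋ = 6 − 5 = 1
n=13: ⌊(14·274+560)/679⌋ − ⌊(13·274+560)/679⌋ = ⌊4396/679⌋ − ⌊4122/679⌋ = 6 − 6 = 0
n=14: ⌊(15·274+560)/679⌋ − ⌊(14·274+560)/679⌋ = ⌊4670/679⌋ − ⌊4396/679⌋ = 6 − 6 = 0
n=15: ⌊(16·274+560)/679⌋ − ⌊(15·274+560)/679⌋ = ⌊4944/679⌋ − ⌊4670/679⌋ = 7 − 6 = 1
n=16: ⌊(17·274+560)/679⌋ − ⌊(16·274+560)/679⌋ = ⌊5218/679⌋ − ⌊4944/679⌋ = 7 − 7 = 0
n=17: ⌊(18·274+560)/679⌋ − ⌊(17·274+560)/679⌋ = ⌊5492/679⌋ − ⌊5218/679⌋ = 8 − 7 = 1
n=18: ⌊(19·274+560)/679⌋ − ⌊(18·274+560)/679⌋ = ⌊5766/679⌋ − ⌊5492/679⌋ = 8 − 8 = 0
n=19: ⌊(20·274+560)/679⌋ − ⌊(19·274+560)/679⌋ = ⌊6040/679⌋ − ⌊5766/679⌋ = 8 − 8 = 0
n=20: ⌊(21·274+560)/679⌋ − ⌊(20·274+560)/679⌋ = ⌊6314/679⌋ − ⌊6040/679⌋ = 9 − 8 = 1
n=21: ⌊(22·274+560)/679⌋ − ⌊(21·274+560)/679⌋ = ⌊6588/679⌋ − ⌊6314/679⌋ = 9 − 9 = 0
n=22: ⌊(23·274+560)/679⌋ − ⌊(22·274+560)/679⌋ = ⌊6862/679⌋ − ⌊6588/679⌋ = 10 − 9 = 1
n=23: ⌊(24·274+560)/679⌋ − ⌊(23·274+560)/679⌋ = ⌊7136/679⌋ − ⌊6862/679⌋ = 10 − 10 = 0
n=24: ⌊(25·274+560)/679⌋ − ⌊(24·274+560)/679⌋ = ⌊7410/679⌋ − ⌊7136/679⌋ = 10 − 10 = 0
n=25: ⌊(26·274+560)/679⌋ − ⌊(25·274+560)/679⌋ = ⌊7684/679⌋ − ⌊7410/679⌋ = 11 − 10 = 1
n=26: ⌊(27·274+560)/679⌋ − ⌊(26·274+560)/679⌋ = ⌊7958/679⌋ − ⌊7684/679⌋ = 11 − 11 = 0
n=27: ⌊(28·274+560)/679⌋ − ⌊(27·274+560)/679⌋ = ⌊8232/679⌋ − ⌊7958/679⌋ = 12 − 11 = 1
n=28: ⌊(29·274+560)/679⌋ − ⌊(28·274+560)/679⌋ = ⌊8506/679⌋ − ⌊8232/679⌋ = 12 − 12 = 0
n=29: ⌊(30·274+560)/679⌋ − ⌊(29·274+560)/679⌋ = ⌊8780/679⌋ − ⌊8506/679⌋ = 12 − 12 = 0
n=30: ⌊(31·274+560)/679⌋ − ⌊(30·274+560)/679⌋ = ⌊9054/679⌋ − ⌊8780/679⌋ = 13 − 12 = 1
n=31: ⌊(32·274+560)/679⌋ − ⌊(31·274+560)/679⌋ = ⌊9328/679⌋ − ⌊9054/679⌋ = 13 − 13 = 0
n=32: ⌊(33·274+560)/679⌋ − ⌊(32·274+560)/679⌋ = ⌊9602/679⌋ − ⌊9328/679⌋ = 14 − 13 = 1
n=33: ⌊(34·274+560)/679⌋ − ⌊(33·274+560)/679⌋ = ⌊9876/679⌋ − ⌊9602/679⌋ = 14 − 14 = 0
n=34: ⌊(35·274+560)/679⌋ − ⌊(34·274+560)/679⌋ = ⌊10150/679⌋ − ⌊9876/679⌋ = 14 − 14 = 0
n=35: ⌊(36·274+560)/679⌋ − ⌊(35·274+560)/679⌋ = ⌊10424/679⌋ − ⌊10150/679⌋ = 15 − 14 = 1
n=36: ⌊(37·274+560)/679⌋ − ⌊(36·274+560)/679⌋ = ⌊10698/679⌋ − ⌊10424/679⌋ = 15 − 15 = 0
n=37: ⌊(38·274+560)/679⌋ − ⌊(37·274+560)/679⌋ = ⌊10972/679⌋ − ⌊10698/679⌋ = 16 − 15 = 1
n=38: ⌊(39·274+560)/679⌋ − ⌊(38·274+560)/679⌋ = ⌊11246/679⌋ − ⌊10972/679⌋ = 16 − 16 = 0
n=39: ⌊(40·274+560)/679⌋ − ⌊(39·274+560)/679⌋ = ⌊11520/679⌋ − ⌊11246/679⌋ = 16 − 16 = 0
n=40: ⌊(41·274+560)/679⌋ − ⌊(40·274+560)/679⌋ = ⌊11794/679⌋ − ⌊11520/679⌋ = 17 − 16 = 1
n=41: ⌊(42·274+560)/679⌋ − ⌊(41·274+560)/679⌋ = ⌊12068/679⌋ − ⌊11794/679⌋ = 17 − 17 = 0
n=42: ⌊(43·274+560)/679⌋ − ⌊(42·274+560)/679⌋ = ⌊12342/679⌋ − ⌊12068/679⌋ = 18 − 17 = 1
n=43: ⌊(44·274+560)/679⌋ − ⌊(43·274+560)/679⌋ = ⌊12616/679⌋ − ⌊12342/679⌋ = 18 − 18 = 0
n=44: ⌊(45·274+560)/679⌋ − ⌊(44·274+560)/679⌋ = ⌊12890/679⌋ − ⌊12616/679⌋ = 18 − 18 = 0
n=45: ⌊(46·274+560)/679⌋ − ⌊(45·274+560)/679⌋ = ⌊13164/679⌋ − ⌊12890/679⌋ = 19 − 18 = 1
n=46: ⌊(47·274+560)/679⌋ − ⌊(46·274+560)/679⌋ = ⌊13438/679⌋ − ⌊13164/679⌋ = 19 − 19 = 0
n=47: ⌊(48·274+560)/679⌋ − ⌊(47·274+560)/679⌋ = ⌊13712/679⌋ − ⌊13438/679⌋ = 20 − 19 = 1
n=48: ⌊(49·274+560)/679⌋ − ⌊(48·274+560)/679⌋ = ⌊13986/679⌋ − ⌊13712/679⌋ = 20 − 20 = 0
n=49: ⌊(50·274+560)/679⌋ − ⌊(49·274+560)/679⌋ = ⌊14260/679⌋ − ⌊13986/679⌋ = 21 − 20 = 1
n=50: ⌊(51·274+560)/679⌋ − ⌊(50·274+560)/679⌋ = ⌊14534/679⌋ − ⌊14260/679⌋ = 21 − 21 = 0
n=51: ⌊(52·274+560)/679⌋ − ⌊(51·274+560)/679⌋ = ⌊14808/679⌋ − ⌊14534/679⌋ = 21 − 21 = 0
n=52: ⌊(53·274+560)/679⌋ − ⌊(52·274+560)/679⌋ = ⌊15082/679⌋ − ⌊14808/679⌋ = 22 − 21 = 1
n=53: ⌊(54·274+560)/679⌋ − ⌊(53·274+560)/679⌋ = ⌊15356/679⌋ − ⌊15082/679⌋ = 22 − 22 = 0
n=54: ⌊(55·274+560)/679⌋ − ⌊(54·274+560)/679⌋ = ⌊15630/679⌋ − ⌊15356/679⌋ = 23 − 22 = 1
n=55: ⌊(56·274+560)/679⌋ − ⌊(55·274+560)/679⌋ = ⌊15904/679⌋ − ⌊15630/679⌋ = 23 − 23 = 0
n=56: ⌊(57·274+560)/679⌋ − ⌊(56·274+560)/679⌋ = ⌊16178/679⌋ − ⌊15904/679⌋ = 23 − 23 = 0
n=57: ⌊(58·274+560)/679⌋ − ⌊(57·274+560)/679⌋ = ⌊16452/679⌋ − ⌊16178/679⌋ = 24 − 23 = 1
n=58: ⌊(59·274+560)/679⌋ − ⌊(58·274+560)/679⌋ = ⌊16726/679⌋ − ⌊16452/679⌋ = 24 − 24 = 0
n=59: ⌊(60·274+560)/679⌋ − ⌊(59·274+560)/679⌋ = ⌊17000/679⌋ − ⌊16726/679⌋ = 25 − 24 = 1
n=60: ⌊(61·274+560)/679⌋ − ⌊(60·274+560)/679⌋ = ⌊17274/679⌋ − ⌊17000/679⌋ = 25 − 25 = 0
n=61: ⌊(62·274+560)/679⌋ − ⌊(61·274+560)/679⌋ = ⌊17548/679⌋ − ⌊17274/679⌋ = 25 − 25 = 0
n=62: ⌊(63·274+560)/679⌋ − ⌊(62·274+560)/679⌋ = ⌊17822/679⌋ − ⌊17548/679⌋ = 26 − 25 = 1
n=63: ⌊(64·274+560)/679⌋ − ⌊(63·274+560)/679⌋ = ⌊18096/679⌋ − ⌊17822/679⌋ = 26 − 26 = 0
n=64: ⌊(65·274+560)/679⌋ − ⌊(64·274+560)/679⌋ = ⌊18370/679⌋ − ⌊18096/679⌋ = 27 − 26 = 1
n=65: ⌊(66·274+560)/679⌋ − ⌊(65·274+560)/679⌋ = ⌊18644/679⌋ − ⌊18370/679⌋ = 27 − 27 = 0
n=66: ⌊(67·274+560)/679⌋ − ⌊(66·274+560)/679⌋ = ⌊18918/679⌋ − ⌊18644/679⌋ = 27 − 27 = 0
n=67: ⌊(68·274+560)/679⌋ − ⌊(67·274+560)/679⌋ = ⌊19192/679⌋ − ⌊18918/679⌋ = 28 − 27 = 1
n=68: ⌊(69·274+560)/679⌋ − ⌊(68·274+560)/679⌋ = ⌊19466/679⌋ − ⌊19192/679⌋ = 28 − 28 = 0
n=69: ⌊(70·274+560)/679⌋ − ⌊(69·274+560)/679⌋ = ⌊19740/679⌋ − ⌊19466/679⌋ = 29 − 28 = 1
n=70: ⌊(71·274+560)/679⌋ − ⌊(70·274+560)/679⌋ = ⌊20014/679⌋ − ⌊19740/679⌋ = 29 − 29 = 0
n=71: ⌊(72·274+560)/679⌋ − ⌊(71·274+560)/679⌋ = ⌊20288/679⌋ − ⌊20014/679⌋ = 29 − 29 = 0
n=72: ⌊(73·274+560)/679⌋ − ⌊(72·274+560)/679⌋ = ⌊20562/679⌋ − ⌊20288/679⌋ = 30 − 29 = 1
n=73: ⌊(74·274+560)/679⌋ − ⌊(73·274+560)/679⌋ = ⌊20836/679⌋ − ⌊20562/679⌋ = 30 − 30 = 0
n=74: ⌊(75·274+560)/679⌋ − ⌊(74·274+560)/679⌋ = ⌊21110/679⌋ − ⌊20836/679⌋ = 31 − 30 = 1
n=75: ⌊(76·274+560)/679⌋ − ⌊(75·274+560)/679⌋ = ⌊21384/679⌋ − ⌊21110/679⌋ = 31 − 31 = 0
n=76: ⌊(77·274+560)/679⌋ − ⌊(76·274+560)/679⌋ = ⌊21658/679⌋ − ⌊21384/679⌋ = 31 − 31 = 0
n=77: ⌊(78·274+560)/679⌋ − ⌊(77·274+560)/679⌋ = ⌊21932/679⌋ − ⌊21658/679⌋ = 32 − 31 = 1
n=78: ⌊(79·274+560)/679⌋ − ⌊(78·274+560)/679⌋ = ⌊22206/679⌋ − ⌊21932/679⌋ = 32 − 32 = 0
n=79: ⌊(80·274+560)/679⌋ − ⌊(79·274+560)/679⌋ = ⌊22480/679⌋ − ⌊22206/679⌋ = 33 − 32 = 1
n=80: ⌊(81·274+560)/679⌋ − ⌊(80·274+560)/679⌋ = ⌊22754/679⌋ − ⌊22480/679⌋ = 33 − 33 = 0
n=81: ⌊(82·274+560)/679⌋ − ⌊(81·274+560)/679⌋ = ⌊23028/679⌋ − ⌊22754/679⌋ = 33 − 33 = 0
n=82: ⌊(83·274+560)/679⌋ − ⌊(82·274+560)/679⌋ = ⌊23302/679⌋ − ⌊23028/679⌋ = 34 − 33 = 1
n=83: ⌊(84·274+560)/679⌋ − ⌊(83·274+560)/679⌋ = ⌊23576/679⌋ − ⌊23302/679⌋ = 34 − 34 = 0
n=84: ⌊(85·274+560)/679⌋ − ⌊(84·274+560)/679⌋ = ⌊23850/679⌋ − ⌊23576/679⌋ = 35 − 34 = 1
n=85: ⌊(86·274+560)/679⌋ − ⌊(85·274+560)/679⌋ = ⌊24124/679⌋ − ⌊23850/679⌋ = 35 − 35 = 0
n=86: ⌊(87·274+560)/679⌋ − ⌊(86·274+560)/679⌋ = ⌊24398/679⌋ − ⌊24124/679⌋ = 35 − 35 = 0
n=87: ⌊(88·274+560)/679⌋ − ⌊(87·274+560)/679⌋ = ⌊24672/679⌋ − ⌊24398/679⌋ = 36 − 35 = 1
n=88: ⌊(89·274+560)/679⌋ − ⌊(88·274+560)/679⌋ = ⌊24946/679⌋ − ⌊24672/679⌋ = 36 − 36 = 0
n=89: ⌊(90·274+560)/679⌋ − ⌊(89·274+560)/679⌋ = ⌊25220/679⌋ − ⌊24946/679⌋ = 37 − 36 = 1
n=90: ⌊(91·274+560)/679⌋ − ⌊(90·274+560)/679⌋ = ⌊25494/679⌋ − ⌊25220/679⌋ = 37 − 37 = 0
n=91: ⌊(92·274+560)/679⌋ − ⌊(91·274+560)/679⌋ = ⌊25768/679⌋ − ⌊25494/679⌋ = 37 − 37 = 0
n=92: ⌊(93·274+560)/679⌋ − ⌊(92·274+560)/679⌋ = ⌊26042/679⌋ − ⌊25768/679⌋ = 38 − 37 = 1
n=93: ⌊(94·274+560)/679⌋ − ⌊(93·274+560)/679⌋ = ⌊26316/679⌋ − ⌊26042/679⌋ = 38 − 38 = 0
n=94: ⌊(95·274+560)/679⌋ − ⌊(94·274+560)/679⌋ = ⌊26590/679⌋ − ⌊26316/679⌋ = 39 − 38 = 1
n=95: ⌊(96·274+560)/679⌋ − ⌊(95·274+560)/679⌋ = ⌊26864/679⌋ − ⌊26590/679⌋ = 39 − 39 = 0


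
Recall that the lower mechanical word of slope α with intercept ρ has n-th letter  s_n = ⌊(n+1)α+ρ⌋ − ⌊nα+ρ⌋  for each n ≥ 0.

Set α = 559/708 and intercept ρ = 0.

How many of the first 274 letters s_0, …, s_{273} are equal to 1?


#1s = Σ_{n=0}^{273} s_n = Σ_{n=0}^{273} (⌊(n+1)α+ρ⌋ − ⌊nα+ρ⌋)
the sum telescopes: every ⌊nα+ρ⌋ with 0 < n < 274 appears once with + and once with −, leaving ⌊274α+ρ⌋ − ⌊0·α+ρ⌋
274α + ρ = (274·559) / 708 = 153166/708
ρ = 0/708
⌊153166/708⌋ = 216,  ⌊0/708⌋ = 0
#1s = 216 − 0 = 216

216


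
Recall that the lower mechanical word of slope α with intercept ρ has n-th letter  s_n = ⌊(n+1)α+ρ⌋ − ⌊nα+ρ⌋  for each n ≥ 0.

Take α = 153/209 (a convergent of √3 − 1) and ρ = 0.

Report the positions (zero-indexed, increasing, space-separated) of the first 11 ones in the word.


n=0: ⌊153/209⌋−⌊0/209⌋ = 0−0 = 0
n=1: ⌊306/209⌋−⌊153/209⌋ = 1−0 = 1  ← one
n=2: ⌊459/209⌋−⌊306/209⌋ = 2−1 = 1  ← one
n=3: ⌊612/209⌋−⌊459/209⌋ = 2−2 = 0
n=4: ⌊765/209⌋−⌊612/209⌋ = 3−2 = 1  ← one
n=5: ⌊918/209⌋−⌊765/209⌋ = 4−3 = 1  ← one
n=6: ⌊1071/209⌋−⌊918/209⌋ = 5−4 = 1  ← one
n=7: ⌊1224/209⌋−⌊1071/209⌋ = 5−5 = 0
n=8: ⌊1377/209⌋−⌊1224/209⌋ = 6−5 = 1  ← one
n=9: ⌊1530/209⌋−⌊1377/209⌋ = 7−6 = 1  ← one
n=10: ⌊1683/209⌋−⌊1530/209⌋ = 8−7 = 1  ← one
n=11: ⌊1836/209⌋−⌊1683/209⌋ = 8−8 = 0
n=12: ⌊1989/209⌋−⌊1836/209⌋ = 9−8 = 1  ← one
n=13: ⌊2142/209⌋−⌊1989/209⌋ = 10−9 = 1  ← one
n=14: ⌊2295/209⌋−⌊2142/209⌋ = 10−10 = 0
n=15: ⌊2448/209⌋−⌊2295/209⌋ = 11−10 = 1  ← one
positions of the first 11 ones: 1 2 4 5 6 8 9 10 12 13 15

1 2 4 5 6 8 9 10 12 13 15


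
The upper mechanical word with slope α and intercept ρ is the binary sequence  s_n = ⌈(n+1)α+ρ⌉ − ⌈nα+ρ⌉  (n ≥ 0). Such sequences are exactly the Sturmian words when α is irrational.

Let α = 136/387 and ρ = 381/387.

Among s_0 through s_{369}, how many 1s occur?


131

#1s = Σ_{n=0}^{369} s_n = Σ_{n=0}^{369} (⌈(n+1)α+ρ⌉ − ⌈nα+ρ⌉)
the sum telescopes: every ⌈nα+ρ⌉ with 0 < n < 370 appears once with + and once with −, leaving ⌈370α+ρ⌉ − ⌈0·α+ρ⌉
370α + ρ = (370·136 + 381) / 387 = 50701/387
ρ = 381/387
⌈50701/387⌉ = 132,  ⌈381/387⌉ = 1
#1s = 132 − 1 = 131


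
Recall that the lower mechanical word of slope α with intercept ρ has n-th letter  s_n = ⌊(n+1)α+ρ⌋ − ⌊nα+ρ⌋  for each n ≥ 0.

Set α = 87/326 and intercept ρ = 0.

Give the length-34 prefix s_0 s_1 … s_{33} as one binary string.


n=0: ⌊(1·87)/326⌋ − ⌊(0·87)/326⌋ = ⌊87/326⌋ − ⌊0/326⌋ = 0 − 0 = 0
n=1: ⌊(2·87)/326⌋ − ⌊(1·87)/326⌋ = ⌊174/326⌋ − ⌊87/326⌋ = 0 − 0 = 0
n=2: ⌊(3·87)/326⌋ − ⌊(2·87)/326⌋ = ⌊261/326⌋ − ⌊174/326⌋ = 0 − 0 = 0
n=3: ⌊(4·87)/326⌋ − ⌊(3·87)/326⌋ = ⌊348/326⌋ − ⌊261/326⌋ = 1 − 0 = 1
n=4: ⌊(5·87)/326⌋ − ⌊(4·87)/326⌋ = ⌊435/326⌋ − ⌊348/326⌋ = 1 − 1 = 0
n=5: ⌊(6·87)/326⌋ − ⌊(5·87)/326⌋ = ⌊522/326⌋ − ⌊435/326⌋ = 1 − 1 = 0
n=6: ⌊(7·87)/326⌋ − ⌊(6·87)/326⌋ = ⌊609/326⌋ − ⌊522/326⌋ = 1 − 1 = 0
n=7: ⌊(8·87)/326⌋ − ⌊(7·87)/326⌋ = ⌊696/326⌋ − ⌊609/326⌋ = 2 − 1 = 1
n=8: ⌊(9·87)/326⌋ − ⌊(8·87)/326⌋ = ⌊783/326⌋ − ⌊696/326⌋ = 2 − 2 = 0
n=9: ⌊(10·87)/326⌋ − ⌊(9·87)/326⌋ = ⌊870/326⌋ − ⌊783/326⌋ = 2 − 2 = 0
n=10: ⌊(11·87)/326⌋ − ⌊(10·87)/326⌋ = ⌊957/326⌋ − ⌊870/326⌋ = 2 − 2 = 0
n=11: ⌊(12·87)/326⌋ − ⌊(11·87)/326⌋ = ⌊1044/326⌋ − ⌊957/326⌋ = 3 − 2 = 1
n=12: ⌊(13·87)/326⌋ − ⌊(12·87)/326⌋ = ⌊1131/326⌋ − ⌊1044/326⌋ = 3 − 3 = 0
n=13: ⌊(14·87)/326⌋ − ⌊(13·87)/326⌋ = ⌊1218/326⌋ − ⌊1131/326⌋ = 3 − 3 = 0
n=14: ⌊(15·87)/326⌋ − ⌊(14·87)/326⌋ = ⌊1305/326⌋ − ⌊1218/326⌋ = 4 − 3 = 1
n=15: ⌊(16·87)/326⌋ − ⌊(15·87)/326⌋ = ⌊1392/326⌋ − ⌊1305/326⌋ = 4 − 4 = 0
n=16: ⌊(17·87)/326⌋ − ⌊(16·87)/326⌋ = ⌊1479/326⌋ − ⌊1392/326⌋ = 4 − 4 = 0
n=17: ⌊(18·87)/326⌋ − ⌊(17·87)/326⌋ = ⌊1566/326⌋ − ⌊1479/326⌋ = 4 − 4 = 0
n=18: ⌊(19·87)/326⌋ − ⌊(18·87)/326⌋ = ⌊1653/326⌋ − ⌊1566/326⌋ = 5 − 4 = 1
n=19: ⌊(20·87)/326⌋ − ⌊(19·87)/326⌋ = ⌊1740/326⌋ − ⌊1653/326⌋ = 5 − 5 = 0
n=20: ⌊(21·87)/326⌋ − ⌊(20·87)/326⌋ = ⌊1827/326⌋ − ⌊1740/326⌋ = 5 − 5 = 0
n=21: ⌊(22·87)/326⌋ − ⌊(21·87)/326⌋ = ⌊1914/326⌋ − ⌊1827/326⌋ = 5 − 5 = 0
n=22: ⌊(23·87)/326⌋ − ⌊(22·87)/326⌋ = ⌊2001/326⌋ − ⌊1914/326⌋ = 6 − 5 = 1
n=23: ⌊(24·87)/326⌋ − ⌊(23·87)/326⌋ = ⌊2088/326⌋ − ⌊2001/326⌋ = 6 − 6 = 0
n=24: ⌊(25·87)/326⌋ − ⌊(24·87)/326⌋ = ⌊2175/326⌋ − ⌊2088/326⌋ = 6 − 6 = 0
n=25: ⌊(26·87)/326⌋ − ⌊(25·87)/326⌋ = ⌊2262/326⌋ − ⌊2175/326⌋ = 6 − 6 = 0
n=26: ⌊(27·87)/326⌋ − ⌊(26·87)/326⌋ = ⌊2349/326⌋ − ⌊2262/326⌋ = 7 − 6 = 1
n=27: ⌊(28·87)/326⌋ − ⌊(27·87)/326⌋ = ⌊2436/326⌋ − ⌊2349/326⌋ = 7 − 7 = 0
n=28: ⌊(29·87)/326⌋ − ⌊(28·87)/326⌋ = ⌊2523/326⌋ − ⌊2436/326⌋ = 7 − 7 = 0
n=29: ⌊(30·87)/326⌋ − ⌊(29·87)/326⌋ = ⌊2610/326⌋ − ⌊2523/326⌋ = 8 − 7 = 1
n=30: ⌊(31·87)/326⌋ − ⌊(30·87)/326⌋ = ⌊2697/326⌋ − ⌊2610/326⌋ = 8 − 8 = 0
n=31: ⌊(32·87)/326⌋ − ⌊(31·87)/326⌋ = ⌊2784/326⌋ − ⌊2697/326⌋ = 8 − 8 = 0
n=32: ⌊(33·87)/326⌋ − ⌊(32·87)/326⌋ = ⌊2871/326⌋ − ⌊2784/326⌋ = 8 − 8 = 0
n=33: ⌊(34·87)/326⌋ − ⌊(33·87)/326⌋ = ⌊2958/326⌋ − ⌊2871/326⌋ = 9 − 8 = 1

0001000100010010001000100010010001


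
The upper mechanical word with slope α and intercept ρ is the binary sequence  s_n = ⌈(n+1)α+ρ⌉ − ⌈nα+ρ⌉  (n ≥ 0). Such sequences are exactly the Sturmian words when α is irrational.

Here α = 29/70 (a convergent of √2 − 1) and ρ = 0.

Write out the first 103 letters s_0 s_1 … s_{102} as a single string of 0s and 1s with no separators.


n=0: ⌈(1·29)/70⌉ − ⌈(0·29)/70⌉ = ⌈29/70⌉ − ⌈0/70⌉ = 1 − 0 = 1
n=1: ⌈(2·29)/70⌉ − ⌈(1·29)/70⌉ = ⌈58/70⌉ − ⌈29/70⌉ = 1 − 1 = 0
n=2: ⌈(3·29)/70⌉ − ⌈(2·29)/70⌉ = ⌈87/70⌉ − ⌈58/70⌉ = 2 − 1 = 1
n=3: ⌈(4·29)/70⌉ − ⌈(3·29)/70⌉ = ⌈116/70⌉ − ⌈87/70⌉ = 2 − 2 = 0
n=4: ⌈(5·29)/70⌉ − ⌈(4·29)/70⌉ = ⌈145/70⌉ − ⌈116/70⌉ = 3 − 2 = 1
n=5: ⌈(6·29)/70⌉ − ⌈(5·29)/70⌉ = ⌈174/70⌉ − ⌈145/70⌉ = 3 − 3 = 0
n=6: ⌈(7·29)/70⌉ − ⌈(6·29)/70⌉ = ⌈203/70⌉ − ⌈174/70⌉ = 3 − 3 = 0
n=7: ⌈(8·29)/70⌉ − ⌈(7·29)/70⌉ = ⌈232/70⌉ − ⌈203/70⌉ = 4 − 3 = 1
n=8: ⌈(9·29)/70⌉ − ⌈(8·29)/70⌉ = ⌈261/70⌉ − ⌈232/70⌉ = 4 − 4 = 0
n=9: ⌈(10·29)/70⌉ − ⌈(9·29)/70⌉ = ⌈290/70⌉ − ⌈261/70⌉ = 5 − 4 = 1
n=10: ⌈(11·29)/70⌉ − ⌈(10·29)/70⌉ = ⌈319/70⌉ − ⌈290/70⌉ = 5 − 5 = 0
n=11: ⌈(12·29)/70⌉ − ⌈(11·29)/70⌉ = ⌈348/70⌉ − ⌈319/70⌉ = 5 − 5 = 0
n=12: ⌈(13·29)/70⌉ − ⌈(12·29)/70⌉ = ⌈377/70⌉ − ⌈348/70⌉ = 6 − 5 = 1
n=13: ⌈(14·29)/70⌉ − ⌈(13·29)/70⌉ = ⌈406/70⌉ − ⌈377/70⌉ = 6 − 6 = 0
n=14: ⌈(15·29)/70⌉ − ⌈(14·29)/70⌉ = ⌈435/70⌉ − ⌈406/70⌉ = 7 − 6 = 1
n=15: ⌈(16·29)/70⌉ − ⌈(15·29)/70⌉ = ⌈464/70⌉ − ⌈435/70⌉ = 7 − 7 = 0
n=16: ⌈(17·29)/70⌉ − ⌈(16·29)/70⌉ = ⌈493/70⌉ − ⌈464/70⌉ = 8 − 7 = 1
n=17: ⌈(18·29)/70⌉ − ⌈(17·29)/70⌉ = ⌈522/70⌉ − ⌈493/70⌉ = 8 − 8 = 0
n=18: ⌈(19·29)/70⌉ − ⌈(18·29)/70⌉ = ⌈551/70⌉ − ⌈522/70⌉ = 8 − 8 = 0
n=19: ⌈(20·29)/70⌉ − ⌈(19·29)/70⌉ = ⌈580/70⌉ − ⌈551/70⌉ = 9 − 8 = 1
n=20: ⌈(21·29)/70⌉ − ⌈(20·29)/70⌉ = ⌈609/70⌉ − ⌈580/70⌉ = 9 − 9 = 0
n=21: ⌈(22·29)/70⌉ − ⌈(21·29)/70⌉ = ⌈638/70⌉ − ⌈609/70⌉ = 10 − 9 = 1
n=22: ⌈(23·29)/70⌉ − ⌈(22·29)/70⌉ = ⌈667/70⌉ − ⌈638/70⌉ = 10 − 10 = 0
n=23: ⌈(24·29)/70⌉ − ⌈(23·29)/70⌉ = ⌈696/70⌉ − ⌈667/70⌉ = 10 − 10 = 0
n=24: ⌈(25·29)/70⌉ − ⌈(24·29)/70⌉ = ⌈725/70⌉ − ⌈696/70⌉ = 11 − 10 = 1
n=25: ⌈(26·29)/70⌉ − ⌈(25·29)/70⌉ = ⌈754/70⌉ − ⌈725/70⌉ = 11 − 11 = 0
n=26: ⌈(27·29)/70⌉ − ⌈(26·29)/70⌉ = ⌈783/70⌉ − ⌈754/70⌉ = 12 − 11 = 1
n=27: ⌈(28·29)/70⌉ − ⌈(27·29)/70⌉ = ⌈812/70⌉ − ⌈783/70⌉ = 12 − 12 = 0
n=28: ⌈(29·29)/70⌉ − ⌈(28·29)/70⌉ = ⌈841/70⌉ − ⌈812/70⌉ = 13 − 12 = 1
n=29: ⌈(30·29)/70⌉ − ⌈(29·29)/70⌉ = ⌈870/70⌉ − ⌈841/70⌉ = 13 − 13 = 0
n=30: ⌈(31·29)/70⌉ − ⌈(30·29)/70⌉ = ⌈899/70⌉ − ⌈870/70⌉ = 13 − 13 = 0
n=31: ⌈(32·29)/70⌉ − ⌈(31·29)/70⌉ = ⌈928/70⌉ − ⌈899/70⌉ = 14 − 13 = 1
n=32: ⌈(33·29)/70⌉ − ⌈(32·29)/70⌉ = ⌈957/70⌉ − ⌈928/70⌉ = 14 − 14 = 0
n=33: ⌈(34·29)/70⌉ − ⌈(33·29)/70⌉ = ⌈986/70⌉ − ⌈957/70⌉ = 15 − 14 = 1
n=34: ⌈(35·29)/70⌉ − ⌈(34·29)/70⌉ = ⌈1015/70⌉ − ⌈986/70⌉ = 15 − 15 = 0
n=35: ⌈(36·29)/70⌉ − ⌈(35·29)/70⌉ = ⌈1044/70⌉ − ⌈1015/70⌉ = 15 − 15 = 0
n=36: ⌈(37·29)/70⌉ − ⌈(36·29)/70⌉ = ⌈1073/70⌉ − ⌈1044/70⌉ = 16 − 15 = 1
n=37: ⌈(38·29)/70⌉ − ⌈(37·29)/70⌉ = ⌈1102/70⌉ − ⌈1073/70⌉ = 16 − 16 = 0
n=38: ⌈(39·29)/70⌉ − ⌈(38·29)/70⌉ = ⌈1131/70⌉ − ⌈1102/70⌉ = 17 − 16 = 1
n=39: ⌈(40·29)/70⌉ − ⌈(39·29)/70⌉ = ⌈1160/70⌉ − ⌈1131/70⌉ = 17 − 17 = 0
n=40: ⌈(41·29)/70⌉ − ⌈(40·29)/70⌉ = ⌈1189/70⌉ − ⌈1160/70⌉ = 17 − 17 = 0
n=41: ⌈(42·29)/70⌉ − ⌈(41·29)/70⌉ = ⌈1218/70⌉ − ⌈1189/70⌉ = 18 − 17 = 1
n=42: ⌈(43·29)/70⌉ − ⌈(42·29)/70⌉ = ⌈1247/70⌉ − ⌈1218/70⌉ = 18 − 18 = 0
n=43: ⌈(44·29)/70⌉ − ⌈(43·29)/70⌉ = ⌈1276/70⌉ − ⌈1247/70⌉ = 19 − 18 = 1
n=44: ⌈(45·29)/70⌉ − ⌈(44·29)/70⌉ = ⌈1305/70⌉ − ⌈1276/70⌉ = 19 − 19 = 0
n=45: ⌈(46·29)/70⌉ − ⌈(45·29)/70⌉ = ⌈1334/70⌉ − ⌈1305/70⌉ = 20 − 19 = 1
n=46: ⌈(47·29)/70⌉ − ⌈(46·29)/70⌉ = ⌈1363/70⌉ − ⌈1334/70⌉ = 20 − 20 = 0
n=47: ⌈(48·29)/70⌉ − ⌈(47·29)/70⌉ = ⌈1392/70⌉ − ⌈1363/70⌉ = 20 − 20 = 0
n=48: ⌈(49·29)/70⌉ − ⌈(48·29)/70⌉ = ⌈1421/70⌉ − ⌈1392/70⌉ = 21 − 20 = 1
n=49: ⌈(50·29)/70⌉ − ⌈(49·29)/70⌉ = ⌈1450/70⌉ − ⌈1421/70⌉ = 21 − 21 = 0
n=50: ⌈(51·29)/70⌉ − ⌈(50·29)/70⌉ = ⌈1479/70⌉ − ⌈1450/70⌉ = 22 − 21 = 1
n=51: ⌈(52·29)/70⌉ − ⌈(51·29)/70⌉ = ⌈1508/70⌉ − ⌈1479/70⌉ = 22 − 22 = 0
n=52: ⌈(53·29)/70⌉ − ⌈(52·29)/70⌉ = ⌈1537/70⌉ − ⌈1508/70⌉ = 22 − 22 = 0
n=53: ⌈(54·29)/70⌉ − ⌈(53·29)/70⌉ = ⌈1566/70⌉ − ⌈1537/70⌉ = 23 − 22 = 1
n=54: ⌈(55·29)/70⌉ − ⌈(54·29)/70⌉ = ⌈1595/70⌉ − ⌈1566/70⌉ = 23 − 23 = 0
n=55: ⌈(56·29)/70⌉ − ⌈(55·29)/70⌉ = ⌈1624/70⌉ − ⌈1595/70⌉ = 24 − 23 = 1
n=56: ⌈(57·29)/70⌉ − ⌈(56·29)/70⌉ = ⌈1653/70⌉ − ⌈1624/70⌉ = 24 − 24 = 0
n=57: ⌈(58·29)/70⌉ − ⌈(57·29)/70⌉ = ⌈1682/70⌉ − ⌈1653/70⌉ = 25 − 24 = 1
n=58: ⌈(59·29)/70⌉ − ⌈(58·29)/70⌉ = ⌈1711/70⌉ − ⌈1682/70⌉ = 25 − 25 = 0
n=59: ⌈(60·29)/70⌉ − ⌈(59·29)/70⌉ = ⌈1740/70⌉ − ⌈1711/70⌉ = 25 − 25 = 0
n=60: ⌈(61·29)/70⌉ − ⌈(60·29)/70⌉ = ⌈1769/70⌉ − ⌈1740/70⌉ = 26 − 25 = 1
n=61: ⌈(62·29)/70⌉ − ⌈(61·29)/70⌉ = ⌈1798/70⌉ − ⌈1769/70⌉ = 26 − 26 = 0
n=62: ⌈(63·29)/70⌉ − ⌈(62·29)/70⌉ = ⌈1827/70⌉ − ⌈1798/70⌉ = 27 − 26 = 1
n=63: ⌈(64·29)/70⌉ − ⌈(63·29)/70⌉ = ⌈1856/70⌉ − ⌈1827/70⌉ = 27 − 27 = 0
n=64: ⌈(65·29)/70⌉ − ⌈(64·29)/70⌉ = ⌈1885/70⌉ − ⌈1856/70⌉ = 27 − 27 = 0
n=65: ⌈(66·29)/70⌉ − ⌈(65·29)/70⌉ = ⌈1914/70⌉ − ⌈1885/70⌉ = 28 − 27 = 1
n=66: ⌈(67·29)/70⌉ − ⌈(66·29)/70⌉ = ⌈1943/70⌉ − ⌈1914/70⌉ = 28 − 28 = 0
n=67: ⌈(68·29)/70⌉ − ⌈(67·29)/70⌉ = ⌈1972/70⌉ − ⌈1943/70⌉ = 29 − 28 = 1
n=68: ⌈(69·29)/70⌉ − ⌈(68·29)/70⌉ = ⌈2001/70⌉ − ⌈1972/70⌉ = 29 − 29 = 0
n=69: ⌈(70·29)/70⌉ − ⌈(69·29)/70⌉ = ⌈2030/70⌉ − ⌈2001/70⌉ = 29 − 29 = 0
n=70: ⌈(71·29)/70⌉ − ⌈(70·29)/70⌉ = ⌈2059/70⌉ − ⌈2030/70⌉ = 30 − 29 = 1
n=71: ⌈(72·29)/70⌉ − ⌈(71·29)/70⌉ = ⌈2088/70⌉ − ⌈2059/70⌉ = 30 − 30 = 0
n=72: ⌈(73·29)/70⌉ − ⌈(72·29)/70⌉ = ⌈2117/70⌉ − ⌈2088/70⌉ = 31 − 30 = 1
n=73: ⌈(74·29)/70⌉ − ⌈(73·29)/70⌉ = ⌈2146/70⌉ − ⌈2117/70⌉ = 31 − 31 = 0
n=74: ⌈(75·29)/70⌉ − ⌈(74·29)/70⌉ = ⌈2175/70⌉ − ⌈2146/70⌉ = 32 − 31 = 1
n=75: ⌈(76·29)/70⌉ − ⌈(75·29)/70⌉ = ⌈2204/70⌉ − ⌈2175/70⌉ = 32 − 32 = 0
n=76: ⌈(77·29)/70⌉ − ⌈(76·29)/70⌉ = ⌈2233/70⌉ − ⌈2204/70⌉ = 32 − 32 = 0
n=77: ⌈(78·29)/70⌉ − ⌈(77·29)/70⌉ = ⌈2262/70⌉ − ⌈2233/70⌉ = 33 − 32 = 1
n=78: ⌈(79·29)/70⌉ − ⌈(78·29)/70⌉ = ⌈2291/70⌉ − ⌈2262/70⌉ = 33 − 33 = 0
n=79: ⌈(80·29)/70⌉ − ⌈(79·29)/70⌉ = ⌈2320/70⌉ − ⌈2291/70⌉ = 34 − 33 = 1
n=80: ⌈(81·29)/70⌉ − ⌈(80·29)/70⌉ = ⌈2349/70⌉ − ⌈2320/70⌉ = 34 − 34 = 0
n=81: ⌈(82·29)/70⌉ − ⌈(81·29)/70⌉ = ⌈2378/70⌉ − ⌈2349/70⌉ = 34 − 34 = 0
n=82: ⌈(83·29)/70⌉ − ⌈(82·29)/70⌉ = ⌈2407/70⌉ − ⌈2378/70⌉ = 35 − 34 = 1
n=83: ⌈(84·29)/70⌉ − ⌈(83·29)/70⌉ = ⌈2436/70⌉ − ⌈2407/70⌉ = 35 − 35 = 0
n=84: ⌈(85·29)/70⌉ − ⌈(84·29)/70⌉ = ⌈2465/70⌉ − ⌈2436/70⌉ = 36 − 35 = 1
n=85: ⌈(86·29)/70⌉ − ⌈(85·29)/70⌉ = ⌈2494/70⌉ − ⌈2465/70⌉ = 36 − 36 = 0
n=86: ⌈(87·29)/70⌉ − ⌈(86·29)/70⌉ = ⌈2523/70⌉ − ⌈2494/70⌉ = 37 − 36 = 1
n=87: ⌈(88·29)/70⌉ − ⌈(87·29)/70⌉ = ⌈2552/70⌉ − ⌈2523/70⌉ = 37 − 37 = 0
n=88: ⌈(89·29)/70⌉ − ⌈(88·29)/70⌉ = ⌈2581/70⌉ − ⌈2552/70⌉ = 37 − 37 = 0
n=89: ⌈(90·29)/70⌉ − ⌈(89·29)/70⌉ = ⌈2610/70⌉ − ⌈2581/70⌉ = 38 − 37 = 1
n=90: ⌈(91·29)/70⌉ − ⌈(90·29)/70⌉ = ⌈2639/70⌉ − ⌈2610/70⌉ = 38 − 38 = 0
n=91: ⌈(92·29)/70⌉ − ⌈(91·29)/70⌉ = ⌈2668/70⌉ − ⌈2639/70⌉ = 39 − 38 = 1
n=92: ⌈(93·29)/70⌉ − ⌈(92·29)/70⌉ = ⌈2697/70⌉ − ⌈2668/70⌉ = 39 − 39 = 0
n=93: ⌈(94·29)/70⌉ − ⌈(93·29)/70⌉ = ⌈2726/70⌉ − ⌈2697/70⌉ = 39 − 39 = 0
n=94: ⌈(95·29)/70⌉ − ⌈(94·29)/70⌉ = ⌈2755/70⌉ − ⌈2726/70⌉ = 40 − 39 = 1
n=95: ⌈(96·29)/70⌉ − ⌈(95·29)/70⌉ = ⌈2784/70⌉ − ⌈2755/70⌉ = 40 − 40 = 0
n=96: ⌈(97·29)/70⌉ − ⌈(96·29)/70⌉ = ⌈2813/70⌉ − ⌈2784/70⌉ = 41 − 40 = 1
n=97: ⌈(98·29)/70⌉ − ⌈(97·29)/70⌉ = ⌈2842/70⌉ − ⌈2813/70⌉ = 41 − 41 = 0
n=98: ⌈(99·29)/70⌉ − ⌈(98·29)/70⌉ = ⌈2871/70⌉ − ⌈2842/70⌉ = 42 − 41 = 1
n=99: ⌈(100·29)/70⌉ − ⌈(99·29)/70⌉ = ⌈2900/70⌉ − ⌈2871/70⌉ = 42 − 42 = 0
n=100: ⌈(101·29)/70⌉ − ⌈(100·29)/70⌉ = ⌈2929/70⌉ − ⌈2900/70⌉ = 42 − 42 = 0
n=101: ⌈(102·29)/70⌉ − ⌈(101·29)/70⌉ = ⌈2958/70⌉ − ⌈2929/70⌉ = 43 − 42 = 1
n=102: ⌈(103·29)/70⌉ − ⌈(102·29)/70⌉ = ⌈2987/70⌉ − ⌈2958/70⌉ = 43 − 43 = 0

1010100101001010100101001010100101001010010101001010010101001010010100101010010100101010010100101010010


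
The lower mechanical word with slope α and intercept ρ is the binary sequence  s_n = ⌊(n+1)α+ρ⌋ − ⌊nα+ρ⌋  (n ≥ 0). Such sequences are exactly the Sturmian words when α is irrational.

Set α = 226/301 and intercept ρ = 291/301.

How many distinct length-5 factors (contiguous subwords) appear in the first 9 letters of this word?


t_n = ⌊(n·226+291)/301⌋ for n = 0 … 9:
  n=0…9: ⌊291/301⌋=0 ⌊517/301⌋=1 ⌊743/301⌋=2 ⌊969/301⌋=3 ⌊1195/301⌋=3 ⌊1421/301⌋=4 ⌊1647/301⌋=5 ⌊1873/301⌋=6 ⌊2099/301⌋=6 ⌊2325/301⌋=7
s_n = t_(n+1) − t_n for n = 0 … 8 gives
prefix = 111011101
slide a length-5 window over [0..4] … [4..8] (5 windows); first occurrence of each distinct factor:
  [  0..  4] 11101
  [  1..  5] 11011
  [  2..  6] 10111
  [  3..  7] 01110
  (the other 1 window repeats one of these)
distinct factors: {01110, 10111, 11011, 11101}
count = 4  (Sturmian bound for length 5 is 6)

4


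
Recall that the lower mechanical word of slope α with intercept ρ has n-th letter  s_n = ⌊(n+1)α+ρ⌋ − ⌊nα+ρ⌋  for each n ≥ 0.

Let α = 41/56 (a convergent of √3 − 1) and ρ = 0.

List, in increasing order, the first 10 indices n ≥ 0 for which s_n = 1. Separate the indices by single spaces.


n=0: ⌊41/56⌋−⌊0/56⌋ = 0−0 = 0
n=1: ⌊82/56⌋−⌊41/56⌋ = 1−0 = 1  ← one
n=2: ⌊123/56⌋−⌊82/56⌋ = 2−1 = 1  ← one
n=3: ⌊164/56⌋−⌊123/56⌋ = 2−2 = 0
n=4: ⌊205/56⌋−⌊164/56⌋ = 3−2 = 1  ← one
n=5: ⌊246/56⌋−⌊205/56⌋ = 4−3 = 1  ← one
n=6: ⌊287/56⌋−⌊246/56⌋ = 5−4 = 1  ← one
n=7: ⌊328/56⌋−⌊287/56⌋ = 5−5 = 0
n=8: ⌊369/56⌋−⌊328/56⌋ = 6−5 = 1  ← one
n=9: ⌊410/56⌋−⌊369/56⌋ = 7−6 = 1  ← one
n=10: ⌊451/56⌋−⌊410/56⌋ = 8−7 = 1  ← one
n=11: ⌊492/56⌋−⌊451/56⌋ = 8−8 = 0
n=12: ⌊533/56⌋−⌊492/56⌋ = 9−8 = 1  ← one
n=13: ⌊574/56⌋−⌊533/56⌋ = 10−9 = 1  ← one
positions of the first 10 ones: 1 2 4 5 6 8 9 10 12 13

1 2 4 5 6 8 9 10 12 13


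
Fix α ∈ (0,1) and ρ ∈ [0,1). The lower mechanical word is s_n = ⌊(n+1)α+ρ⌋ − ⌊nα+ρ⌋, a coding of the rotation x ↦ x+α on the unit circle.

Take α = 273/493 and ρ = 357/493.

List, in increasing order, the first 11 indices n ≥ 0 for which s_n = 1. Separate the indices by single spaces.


n=0: ⌊630/493⌋−⌊357/493⌋ = 1−0 = 1  ← one
n=1: ⌊903/493⌋−⌊630/493⌋ = 1−1 = 0
n=2: ⌊1176/493⌋−⌊903/493⌋ = 2−1 = 1  ← one
n=3: ⌊1449/493⌋−⌊1176/493⌋ = 2−2 = 0
n=4: ⌊1722/493⌋−⌊1449/493⌋ = 3−2 = 1  ← one
n=5: ⌊1995/493⌋−⌊1722/493⌋ = 4−3 = 1  ← one
n=6: ⌊2268/493⌋−⌊1995/493⌋ = 4−4 = 0
n=7: ⌊2541/493⌋−⌊2268/493⌋ = 5−4 = 1  ← one
n=8: ⌊2814/493⌋−⌊2541/493⌋ = 5−5 = 0
n=9: ⌊3087/493⌋−⌊2814/493⌋ = 6−5 = 1  ← one
n=10: ⌊3360/493⌋−⌊3087/493⌋ = 6−6 = 0
n=11: ⌊3633/493⌋−⌊3360/493⌋ = 7−6 = 1  ← one
n=12: ⌊3906/493⌋−⌊3633/493⌋ = 7−7 = 0
n=13: ⌊4179/493⌋−⌊3906/493⌋ = 8−7 = 1  ← one
n=14: ⌊4452/493⌋−⌊4179/493⌋ = 9−8 = 1  ← one
n=15: ⌊4725/493⌋−⌊4452/493⌋ = 9−9 = 0
n=16: ⌊4998/493⌋−⌊4725/493⌋ = 10−9 = 1  ← one
n=17: ⌊5271/493⌋−⌊4998/493⌋ = 10−10 = 0
n=18: ⌊5544/493⌋−⌊5271/493⌋ = 11−10 = 1  ← one
positions of the first 11 ones: 0 2 4 5 7 9 11 13 14 16 18

0 2 4 5 7 9 11 13 14 16 18


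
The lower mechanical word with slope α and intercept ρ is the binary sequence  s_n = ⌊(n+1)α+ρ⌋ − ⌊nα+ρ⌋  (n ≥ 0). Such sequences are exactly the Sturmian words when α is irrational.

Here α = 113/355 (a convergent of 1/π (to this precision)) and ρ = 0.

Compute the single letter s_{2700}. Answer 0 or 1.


(n+1)α + ρ = (2701·113) / 355 = 305213/355
nα + ρ     = (2700·113) / 355 = 305100/355
⌊305213/355⌋ = 859,  ⌊305100/355⌋ = 859
s_{2700} = 859 − 859 = 0

0


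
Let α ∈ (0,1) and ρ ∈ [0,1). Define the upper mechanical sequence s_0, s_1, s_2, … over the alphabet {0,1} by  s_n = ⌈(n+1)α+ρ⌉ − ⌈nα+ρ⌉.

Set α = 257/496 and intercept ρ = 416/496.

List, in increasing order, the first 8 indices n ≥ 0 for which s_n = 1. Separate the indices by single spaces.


n=0: ⌈673/496⌉−⌈416/496⌉ = 2−1 = 1  ← one
n=1: ⌈930/496⌉−⌈673/496⌉ = 2−2 = 0
n=2: ⌈1187/496⌉−⌈930/496⌉ = 3−2 = 1  ← one
n=3: ⌈1444/496⌉−⌈1187/496⌉ = 3−3 = 0
n=4: ⌈1701/496⌉−⌈1444/496⌉ = 4−3 = 1  ← one
n=5: ⌈1958/496⌉−⌈1701/496⌉ = 4−4 = 0
n=6: ⌈2215/496⌉−⌈1958/496⌉ = 5−4 = 1  ← one
n=7: ⌈2472/496⌉−⌈2215/496⌉ = 5−5 = 0
n=8: ⌈2729/496⌉−⌈2472/496⌉ = 6−5 = 1  ← one
n=9: ⌈2986/496⌉−⌈2729/496⌉ = 7−6 = 1  ← one
n=10: ⌈3243/496⌉−⌈2986/496⌉ = 7−7 = 0
n=11: ⌈3500/496⌉−⌈3243/496⌉ = 8−7 = 1  ← one
n=12: ⌈3757/496⌉−⌈3500/496⌉ = 8−8 = 0
n=13: ⌈4014/496⌉−⌈3757/496⌉ = 9−8 = 1  ← one
positions of the first 8 ones: 0 2 4 6 8 9 11 13

0 2 4 6 8 9 11 13


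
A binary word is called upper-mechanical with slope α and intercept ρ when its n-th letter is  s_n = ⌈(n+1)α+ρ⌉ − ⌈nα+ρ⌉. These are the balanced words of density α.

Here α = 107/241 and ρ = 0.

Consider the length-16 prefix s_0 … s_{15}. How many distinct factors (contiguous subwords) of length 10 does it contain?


7

t_n = ⌈(n·107)/241⌉ for n = 0 … 16:
  n=0…9: ⌈0/241⌉=0 ⌈107/241⌉=1 ⌈214/241⌉=1 ⌈321/241⌉=2 ⌈428/241⌉=2 ⌈535/241⌉=3 ⌈642/241⌉=3 ⌈749/241⌉=4 ⌈856/241⌉=4 ⌈963/241⌉=4
  n=10…16: ⌈1070/241⌉=5 ⌈1177/241⌉=5 ⌈1284/241⌉=6 ⌈1391/241⌉=6 ⌈1498/241⌉=7 ⌈1605/241⌉=7 ⌈1712/241⌉=8
s_n = t_(n+1) − t_n for n = 0 … 15 gives
prefix = 1010101001010101
slide a length-10 window over [0..9] … [6..15] (7 windows); first occurrence of each distinct factor:
  [  0..  9] 1010101001
  [  1.. 10] 0101010010
  [  2.. 11] 1010100101
  [  3.. 12] 0101001010
  [  4.. 13] 1010010101
  [  5.. 14] 0100101010
  [  6.. 15] 1001010101
distinct factors: {0100101010, 0101001010, 0101010010, 1001010101, 1010010101, 1010100101, 1010101001}
count = 7  (Sturmian bound for length 10 is 11)


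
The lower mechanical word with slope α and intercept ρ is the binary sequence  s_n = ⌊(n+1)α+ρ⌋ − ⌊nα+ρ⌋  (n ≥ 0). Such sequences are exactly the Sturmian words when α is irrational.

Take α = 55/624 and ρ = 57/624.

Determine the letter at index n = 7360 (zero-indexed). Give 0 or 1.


(n+1)α + ρ = (7361·55 + 57) / 624 = 404912/624
nα + ρ     = (7360·55 + 57) / 624 = 404857/624
⌊404912/624⌋ = 648,  ⌊404857/624⌋ = 648
s_{7360} = 648 − 648 = 0

0


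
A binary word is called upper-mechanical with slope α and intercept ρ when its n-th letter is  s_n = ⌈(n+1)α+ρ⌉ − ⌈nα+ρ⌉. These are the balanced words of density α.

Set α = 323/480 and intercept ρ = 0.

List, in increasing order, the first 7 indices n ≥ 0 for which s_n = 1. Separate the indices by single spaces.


n=0: ⌈323/480⌉−⌈0/480⌉ = 1−0 = 1  ← one
n=1: ⌈646/480⌉−⌈323/480⌉ = 2−1 = 1  ← one
n=2: ⌈969/480⌉−⌈646/480⌉ = 3−2 = 1  ← one
n=3: ⌈1292/480⌉−⌈969/480⌉ = 3−3 = 0
n=4: ⌈1615/480⌉−⌈1292/480⌉ = 4−3 = 1  ← one
n=5: ⌈1938/480⌉−⌈1615/480⌉ = 5−4 = 1  ← one
n=6: ⌈2261/480⌉−⌈1938/480⌉ = 5−5 = 0
n=7: ⌈2584/480⌉−⌈2261/480⌉ = 6−5 = 1  ← one
n=8: ⌈2907/480⌉−⌈2584/480⌉ = 7−6 = 1  ← one
positions of the first 7 ones: 0 1 2 4 5 7 8

0 1 2 4 5 7 8


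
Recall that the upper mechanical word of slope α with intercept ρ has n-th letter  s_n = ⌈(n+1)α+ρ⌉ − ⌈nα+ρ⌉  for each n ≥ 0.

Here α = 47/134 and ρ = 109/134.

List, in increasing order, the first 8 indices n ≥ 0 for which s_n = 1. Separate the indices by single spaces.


0 3 6 9 11 14 17 20

n=0: ⌈156/134⌉−⌈109/134⌉ = 2−1 = 1  ← one
n=1: ⌈203/134⌉−⌈156/134⌉ = 2−2 = 0
n=2: ⌈250/134⌉−⌈203/134⌉ = 2−2 = 0
n=3: ⌈297/134⌉−⌈250/134⌉ = 3−2 = 1  ← one
n=4: ⌈344/134⌉−⌈297/134⌉ = 3−3 = 0
n=5: ⌈391/134⌉−⌈344/134⌉ = 3−3 = 0
n=6: ⌈438/134⌉−⌈391/134⌉ = 4−3 = 1  ← one
n=7: ⌈485/134⌉−⌈438/134⌉ = 4−4 = 0
n=8: ⌈532/134⌉−⌈485/134⌉ = 4−4 = 0
n=9: ⌈579/134⌉−⌈532/134⌉ = 5−4 = 1  ← one
n=10: ⌈626/134⌉−⌈579/134⌉ = 5−5 = 0
n=11: ⌈673/134⌉−⌈626/134⌉ = 6−5 = 1  ← one
n=12: ⌈720/134⌉−⌈673/134⌉ = 6−6 = 0
n=13: ⌈767/134⌉−⌈720/134⌉ = 6−6 = 0
n=14: ⌈814/134⌉−⌈767/134⌉ = 7−6 = 1  ← one
n=15: ⌈861/134⌉−⌈814/134⌉ = 7−7 = 0
n=16: ⌈908/134⌉−⌈861/134⌉ = 7−7 = 0
n=17: ⌈955/134⌉−⌈908/134⌉ = 8−7 = 1  ← one
n=18: ⌈1002/134⌉−⌈955/134⌉ = 8−8 = 0
n=19: ⌈1049/134⌉−⌈1002/134⌉ = 8−8 = 0
n=20: ⌈1096/134⌉−⌈1049/134⌉ = 9−8 = 1  ← one
positions of the first 8 ones: 0 3 6 9 11 14 17 20


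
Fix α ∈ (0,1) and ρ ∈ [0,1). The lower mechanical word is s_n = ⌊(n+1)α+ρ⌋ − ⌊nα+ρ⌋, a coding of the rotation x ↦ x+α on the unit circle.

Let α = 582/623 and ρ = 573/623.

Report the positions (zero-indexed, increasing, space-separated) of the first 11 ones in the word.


n=0: ⌊1155/623⌋−⌊573/623⌋ = 1−0 = 1  ← one
n=1: ⌊1737/623⌋−⌊1155/623⌋ = 2−1 = 1  ← one
n=2: ⌊2319/623⌋−⌊1737/623⌋ = 3−2 = 1  ← one
n=3: ⌊2901/623⌋−⌊2319/623⌋ = 4−3 = 1  ← one
n=4: ⌊3483/623⌋−⌊2901/623⌋ = 5−4 = 1  ← one
n=5: ⌊4065/623⌋−⌊3483/623⌋ = 6−5 = 1  ← one
n=6: ⌊4647/623⌋−⌊4065/623⌋ = 7−6 = 1  ← one
n=7: ⌊5229/623⌋−⌊4647/623⌋ = 8−7 = 1  ← one
n=8: ⌊5811/623⌋−⌊5229/623⌋ = 9−8 = 1  ← one
n=9: ⌊6393/623⌋−⌊5811/623⌋ = 10−9 = 1  ← one
n=10: ⌊6975/623⌋−⌊6393/623⌋ = 11−10 = 1  ← one
positions of the first 11 ones: 0 1 2 3 4 5 6 7 8 9 10

0 1 2 3 4 5 6 7 8 9 10


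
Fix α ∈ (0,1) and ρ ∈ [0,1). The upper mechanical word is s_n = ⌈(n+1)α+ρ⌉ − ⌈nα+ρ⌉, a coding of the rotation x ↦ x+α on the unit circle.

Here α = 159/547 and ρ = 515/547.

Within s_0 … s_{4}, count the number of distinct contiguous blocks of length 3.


t_n = ⌈(n·159+515)/547⌉ for n = 0 … 5:
  n=0…5: ⌈515/547⌉=1 ⌈674/547⌉=2 ⌈833/547⌉=2 ⌈992/547⌉=2 ⌈1151/547⌉=3 ⌈1310/547⌉=3
s_n = t_(n+1) − t_n for n = 0 … 4 gives
prefix = 10010
slide a length-3 window over [0..2] … [2..4] (3 windows); first occurrence of each distinct factor:
  [  0..  2] 100
  [  1..  3] 001
  [  2..  4] 010
distinct factors: {001, 010, 100}
count = 3  (Sturmian bound for length 3 is 4)

3


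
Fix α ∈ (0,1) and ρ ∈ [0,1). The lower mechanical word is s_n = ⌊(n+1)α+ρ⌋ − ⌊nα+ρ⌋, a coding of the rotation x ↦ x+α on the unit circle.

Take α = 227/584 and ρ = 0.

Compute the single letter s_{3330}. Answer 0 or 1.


(n+1)α + ρ = (3331·227) / 584 = 756137/584
nα + ρ     = (3330·227) / 584 = 755910/584
⌊756137/584⌋ = 1294,  ⌊755910/584⌋ = 1294
s_{3330} = 1294 − 1294 = 0

0
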